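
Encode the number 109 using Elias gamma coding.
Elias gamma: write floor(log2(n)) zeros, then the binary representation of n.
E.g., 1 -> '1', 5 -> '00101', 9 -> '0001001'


num_bits = floor(log2(109)) + 1 = 7
leading_zeros = num_bits - 1 = 6
binary(109) = 1101101

Elias gamma(109) = '000000' + '1101101' = 0000001101101 (13 bits)


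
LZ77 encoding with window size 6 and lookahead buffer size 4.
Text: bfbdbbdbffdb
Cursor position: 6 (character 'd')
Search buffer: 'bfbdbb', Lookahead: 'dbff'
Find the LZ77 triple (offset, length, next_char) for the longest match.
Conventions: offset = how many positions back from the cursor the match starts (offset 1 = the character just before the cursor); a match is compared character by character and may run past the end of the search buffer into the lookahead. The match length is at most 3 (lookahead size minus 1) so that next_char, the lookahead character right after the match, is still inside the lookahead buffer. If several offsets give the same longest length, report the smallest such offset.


Try each offset into the search buffer:
  offset=1 (pos 5, char 'b'): match length 0
  offset=2 (pos 4, char 'b'): match length 0
  offset=3 (pos 3, char 'd'): match length 2
  offset=4 (pos 2, char 'b'): match length 0
  offset=5 (pos 1, char 'f'): match length 0
  offset=6 (pos 0, char 'b'): match length 0
Longest match has length 2 at offset 3.
next_char = character at position 6 + 2 = 8 -> 'f'

Best match: offset=3, length=2 (matching 'db' starting at position 3)
LZ77 triple: (3, 2, 'f')


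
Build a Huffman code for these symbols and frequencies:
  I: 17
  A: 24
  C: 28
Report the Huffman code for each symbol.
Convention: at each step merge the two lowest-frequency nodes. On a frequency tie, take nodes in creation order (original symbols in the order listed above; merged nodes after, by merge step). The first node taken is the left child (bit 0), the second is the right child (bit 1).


Huffman tree construction:
Step 1: Merge I(17) + A(24) = 41
Step 2: Merge C(28) + (I+A)(41) = 69
Read each symbol's code off the tree from the root (left child = 0, right child = 1).

Codes:
  I: 10 (length 2)
  A: 11 (length 2)
  C: 0 (length 1)
Average code length: 110/69 = 1.5942 bits/symbol


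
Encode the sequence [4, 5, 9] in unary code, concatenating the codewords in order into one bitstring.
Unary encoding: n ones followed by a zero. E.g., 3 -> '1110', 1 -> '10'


Encode each number as n ones followed by a terminating 0:
  4 -> 11110 (5 bits)
  5 -> 111110 (6 bits)
  9 -> 1111111110 (10 bits)
Total length = 5 + 6 + 10 = 21 bits.

Unary([4, 5, 9]) = 111101111101111111110 (21 bits)


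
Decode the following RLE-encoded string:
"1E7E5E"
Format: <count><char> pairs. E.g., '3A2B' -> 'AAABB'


Expanding each <count><char> pair:
  1E -> 'E'
  7E -> 'EEEEEEE'
  5E -> 'EEEEE'

Decoded = EEEEEEEEEEEEE


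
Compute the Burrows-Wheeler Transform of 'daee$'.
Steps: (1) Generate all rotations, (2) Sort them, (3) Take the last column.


Rotations (sorted):
  0: $daee -> last char: e
  1: aee$d -> last char: d
  2: daee$ -> last char: $
  3: e$dae -> last char: e
  4: ee$da -> last char: a


BWT = ed$ea


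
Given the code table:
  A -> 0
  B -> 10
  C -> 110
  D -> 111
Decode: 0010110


Decoding:
0 -> A
0 -> A
10 -> B
110 -> C


Result: AABC


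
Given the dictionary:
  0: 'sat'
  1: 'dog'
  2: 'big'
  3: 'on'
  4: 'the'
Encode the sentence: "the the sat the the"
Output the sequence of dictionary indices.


Look up each word in the dictionary:
  'the' -> 4
  'the' -> 4
  'sat' -> 0
  'the' -> 4
  'the' -> 4

Encoded: [4, 4, 0, 4, 4]


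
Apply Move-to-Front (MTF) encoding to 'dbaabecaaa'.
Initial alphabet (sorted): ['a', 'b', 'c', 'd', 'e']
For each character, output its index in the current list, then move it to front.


MTF encoding:
'd': index 3 in ['a', 'b', 'c', 'd', 'e'] -> ['d', 'a', 'b', 'c', 'e']
'b': index 2 in ['d', 'a', 'b', 'c', 'e'] -> ['b', 'd', 'a', 'c', 'e']
'a': index 2 in ['b', 'd', 'a', 'c', 'e'] -> ['a', 'b', 'd', 'c', 'e']
'a': index 0 in ['a', 'b', 'd', 'c', 'e'] -> ['a', 'b', 'd', 'c', 'e']
'b': index 1 in ['a', 'b', 'd', 'c', 'e'] -> ['b', 'a', 'd', 'c', 'e']
'e': index 4 in ['b', 'a', 'd', 'c', 'e'] -> ['e', 'b', 'a', 'd', 'c']
'c': index 4 in ['e', 'b', 'a', 'd', 'c'] -> ['c', 'e', 'b', 'a', 'd']
'a': index 3 in ['c', 'e', 'b', 'a', 'd'] -> ['a', 'c', 'e', 'b', 'd']
'a': index 0 in ['a', 'c', 'e', 'b', 'd'] -> ['a', 'c', 'e', 'b', 'd']
'a': index 0 in ['a', 'c', 'e', 'b', 'd'] -> ['a', 'c', 'e', 'b', 'd']


Output: [3, 2, 2, 0, 1, 4, 4, 3, 0, 0]


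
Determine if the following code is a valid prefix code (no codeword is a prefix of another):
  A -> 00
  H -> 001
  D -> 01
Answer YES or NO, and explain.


Checking each pair (does one codeword prefix another?):
  A='00' vs H='001': prefix -- VIOLATION

NO -- this is NOT a valid prefix code. A (00) is a prefix of H (001).


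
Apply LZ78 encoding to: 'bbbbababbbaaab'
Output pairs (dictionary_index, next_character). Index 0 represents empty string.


LZ78 encoding steps:
Dictionary: {0: ''}
Step 1: w='' (idx 0), next='b' -> output (0, 'b'), add 'b' as idx 1
Step 2: w='b' (idx 1), next='b' -> output (1, 'b'), add 'bb' as idx 2
Step 3: w='b' (idx 1), next='a' -> output (1, 'a'), add 'ba' as idx 3
Step 4: w='ba' (idx 3), next='b' -> output (3, 'b'), add 'bab' as idx 4
Step 5: w='bb' (idx 2), next='a' -> output (2, 'a'), add 'bba' as idx 5
Step 6: w='' (idx 0), next='a' -> output (0, 'a'), add 'a' as idx 6
Step 7: w='a' (idx 6), next='b' -> output (6, 'b'), add 'ab' as idx 7


Encoded: [(0, 'b'), (1, 'b'), (1, 'a'), (3, 'b'), (2, 'a'), (0, 'a'), (6, 'b')]


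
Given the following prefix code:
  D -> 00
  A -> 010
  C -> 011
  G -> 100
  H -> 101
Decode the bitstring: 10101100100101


Decoding step by step:
Bits 101 -> H
Bits 011 -> C
Bits 00 -> D
Bits 100 -> G
Bits 101 -> H


Decoded message: HCDGH


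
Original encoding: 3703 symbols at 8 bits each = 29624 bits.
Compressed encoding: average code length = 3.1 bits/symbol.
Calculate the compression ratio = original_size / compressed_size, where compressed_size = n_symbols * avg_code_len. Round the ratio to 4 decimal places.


original_size = n_symbols * orig_bits = 3703 * 8 = 29624 bits
compressed_size = n_symbols * avg_code_len = 3703 * 3.1 = 11479.3 bits
ratio = original_size / compressed_size = 29624 / 11479.3 = 2.5806

Compression ratio = 2.5806


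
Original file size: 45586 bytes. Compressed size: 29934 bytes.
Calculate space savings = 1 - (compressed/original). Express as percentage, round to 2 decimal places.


ratio = compressed/original = 29934/45586 = 0.656649
savings = 1 - ratio = 1 - 0.656649 = 0.343351
as a percentage: 0.343351 * 100 = 34.34%

Space savings = 1 - 29934/45586 = 34.34%


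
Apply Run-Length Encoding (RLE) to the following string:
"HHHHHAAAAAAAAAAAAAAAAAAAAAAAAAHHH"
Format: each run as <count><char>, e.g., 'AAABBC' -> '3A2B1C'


Scanning runs left to right:
  i=0: run of 'H' x 5 -> '5H'
  i=5: run of 'A' x 25 -> '25A'
  i=30: run of 'H' x 3 -> '3H'

RLE = 5H25A3H


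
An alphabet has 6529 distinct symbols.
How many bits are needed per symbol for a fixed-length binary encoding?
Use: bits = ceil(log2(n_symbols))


log2(6529) = 12.6726
Bracket: 2^12 = 4096 < 6529 <= 2^13 = 8192
So ceil(log2(6529)) = 13

bits = ceil(log2(6529)) = ceil(12.6726) = 13 bits


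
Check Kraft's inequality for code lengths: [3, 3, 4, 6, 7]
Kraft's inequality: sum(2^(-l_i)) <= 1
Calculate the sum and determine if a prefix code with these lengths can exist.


Sum = 2^(-3) + 2^(-3) + 2^(-4) + 2^(-6) + 2^(-7)
    = 0.125 + 0.125 + 0.0625 + 0.015625 + 0.0078125
    = 43/128 = 0.3359375
Since 0.3359375 <= 1, Kraft's inequality IS satisfied.
A prefix code with these lengths CAN exist.

Kraft sum = 0.3359375. Satisfied.


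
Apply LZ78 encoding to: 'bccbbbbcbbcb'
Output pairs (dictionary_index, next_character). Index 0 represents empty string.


LZ78 encoding steps:
Dictionary: {0: ''}
Step 1: w='' (idx 0), next='b' -> output (0, 'b'), add 'b' as idx 1
Step 2: w='' (idx 0), next='c' -> output (0, 'c'), add 'c' as idx 2
Step 3: w='c' (idx 2), next='b' -> output (2, 'b'), add 'cb' as idx 3
Step 4: w='b' (idx 1), next='b' -> output (1, 'b'), add 'bb' as idx 4
Step 5: w='b' (idx 1), next='c' -> output (1, 'c'), add 'bc' as idx 5
Step 6: w='bb' (idx 4), next='c' -> output (4, 'c'), add 'bbc' as idx 6
Step 7: w='b' (idx 1), end of input -> output (1, '')


Encoded: [(0, 'b'), (0, 'c'), (2, 'b'), (1, 'b'), (1, 'c'), (4, 'c'), (1, '')]


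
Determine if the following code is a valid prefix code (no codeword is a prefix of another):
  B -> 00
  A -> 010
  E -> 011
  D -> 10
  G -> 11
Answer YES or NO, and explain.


Checking each pair (does one codeword prefix another?):
  B='00' vs A='010': no prefix
  B='00' vs E='011': no prefix
  B='00' vs D='10': no prefix
  B='00' vs G='11': no prefix
  A='010' vs B='00': no prefix
  A='010' vs E='011': no prefix
  A='010' vs D='10': no prefix
  A='010' vs G='11': no prefix
  E='011' vs B='00': no prefix
  E='011' vs A='010': no prefix
  E='011' vs D='10': no prefix
  E='011' vs G='11': no prefix
  D='10' vs B='00': no prefix
  D='10' vs A='010': no prefix
  D='10' vs E='011': no prefix
  D='10' vs G='11': no prefix
  G='11' vs B='00': no prefix
  G='11' vs A='010': no prefix
  G='11' vs E='011': no prefix
  G='11' vs D='10': no prefix
No violation found over all pairs.

YES -- this is a valid prefix code. No codeword is a prefix of any other codeword.


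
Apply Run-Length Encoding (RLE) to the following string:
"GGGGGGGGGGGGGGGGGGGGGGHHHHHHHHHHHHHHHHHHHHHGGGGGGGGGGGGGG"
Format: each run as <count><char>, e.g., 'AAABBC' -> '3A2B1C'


Scanning runs left to right:
  i=0: run of 'G' x 22 -> '22G'
  i=22: run of 'H' x 21 -> '21H'
  i=43: run of 'G' x 14 -> '14G'

RLE = 22G21H14G


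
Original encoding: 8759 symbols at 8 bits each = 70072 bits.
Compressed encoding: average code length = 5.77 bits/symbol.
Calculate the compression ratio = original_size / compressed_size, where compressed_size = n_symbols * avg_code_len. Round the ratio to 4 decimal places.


original_size = n_symbols * orig_bits = 8759 * 8 = 70072 bits
compressed_size = n_symbols * avg_code_len = 8759 * 5.77 = 50539.43 bits
ratio = original_size / compressed_size = 70072 / 50539.43 = 1.3865

Compression ratio = 1.3865


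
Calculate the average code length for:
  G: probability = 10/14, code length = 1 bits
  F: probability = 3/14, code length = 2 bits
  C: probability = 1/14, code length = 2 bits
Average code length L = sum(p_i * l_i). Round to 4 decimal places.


Weighted contributions p_i * l_i:
  G: (10/14) * 1 = 10/14
  F: (3/14) * 2 = 6/14
  C: (1/14) * 2 = 2/14
Sum = (10 + 6 + 2)/14 = 18/14

L = 18/14 = 1.2857 bits/symbol


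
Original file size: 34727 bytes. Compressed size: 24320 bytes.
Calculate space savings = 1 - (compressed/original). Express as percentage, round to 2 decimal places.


ratio = compressed/original = 24320/34727 = 0.70032
savings = 1 - ratio = 1 - 0.70032 = 0.29968
as a percentage: 0.29968 * 100 = 29.97%

Space savings = 1 - 24320/34727 = 29.97%


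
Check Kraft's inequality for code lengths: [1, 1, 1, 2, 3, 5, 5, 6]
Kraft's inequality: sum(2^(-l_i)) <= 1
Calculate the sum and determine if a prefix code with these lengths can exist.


Sum = 2^(-1) + 2^(-1) + 2^(-1) + 2^(-2) + 2^(-3) + 2^(-5) + 2^(-5) + 2^(-6)
    = 0.5 + 0.5 + 0.5 + 0.25 + 0.125 + 0.03125 + 0.03125 + 0.015625
    = 125/64 = 1.953125
Since 1.953125 > 1, Kraft's inequality is NOT satisfied.
A prefix code with these lengths CANNOT exist.

Kraft sum = 1.953125. Not satisfied.


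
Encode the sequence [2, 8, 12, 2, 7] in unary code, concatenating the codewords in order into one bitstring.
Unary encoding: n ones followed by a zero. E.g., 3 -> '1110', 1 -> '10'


Encode each number as n ones followed by a terminating 0:
  2 -> 110 (3 bits)
  8 -> 111111110 (9 bits)
  12 -> 1111111111110 (13 bits)
  2 -> 110 (3 bits)
  7 -> 11111110 (8 bits)
Total length = 3 + 9 + 13 + 3 + 8 = 36 bits.

Unary([2, 8, 12, 2, 7]) = 110111111110111111111111011011111110 (36 bits)


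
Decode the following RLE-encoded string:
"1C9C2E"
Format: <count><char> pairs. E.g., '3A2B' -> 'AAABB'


Expanding each <count><char> pair:
  1C -> 'C'
  9C -> 'CCCCCCCCC'
  2E -> 'EE'

Decoded = CCCCCCCCCCEE


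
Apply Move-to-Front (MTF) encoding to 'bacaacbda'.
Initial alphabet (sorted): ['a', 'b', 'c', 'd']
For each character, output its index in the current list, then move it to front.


MTF encoding:
'b': index 1 in ['a', 'b', 'c', 'd'] -> ['b', 'a', 'c', 'd']
'a': index 1 in ['b', 'a', 'c', 'd'] -> ['a', 'b', 'c', 'd']
'c': index 2 in ['a', 'b', 'c', 'd'] -> ['c', 'a', 'b', 'd']
'a': index 1 in ['c', 'a', 'b', 'd'] -> ['a', 'c', 'b', 'd']
'a': index 0 in ['a', 'c', 'b', 'd'] -> ['a', 'c', 'b', 'd']
'c': index 1 in ['a', 'c', 'b', 'd'] -> ['c', 'a', 'b', 'd']
'b': index 2 in ['c', 'a', 'b', 'd'] -> ['b', 'c', 'a', 'd']
'd': index 3 in ['b', 'c', 'a', 'd'] -> ['d', 'b', 'c', 'a']
'a': index 3 in ['d', 'b', 'c', 'a'] -> ['a', 'd', 'b', 'c']


Output: [1, 1, 2, 1, 0, 1, 2, 3, 3]


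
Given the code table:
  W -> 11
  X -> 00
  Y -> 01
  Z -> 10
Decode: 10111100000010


Decoding:
10 -> Z
11 -> W
11 -> W
00 -> X
00 -> X
00 -> X
10 -> Z


Result: ZWWXXXZ


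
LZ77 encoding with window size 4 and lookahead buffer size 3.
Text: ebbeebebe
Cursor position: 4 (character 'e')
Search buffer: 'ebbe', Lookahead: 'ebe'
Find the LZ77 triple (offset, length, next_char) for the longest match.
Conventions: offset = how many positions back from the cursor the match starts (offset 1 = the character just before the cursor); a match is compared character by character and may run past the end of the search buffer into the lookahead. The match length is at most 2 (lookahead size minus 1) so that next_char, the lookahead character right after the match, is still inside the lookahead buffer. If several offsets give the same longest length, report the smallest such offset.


Try each offset into the search buffer:
  offset=1 (pos 3, char 'e'): match length 1
  offset=2 (pos 2, char 'b'): match length 0
  offset=3 (pos 1, char 'b'): match length 0
  offset=4 (pos 0, char 'e'): match length 2
Longest match has length 2 at offset 4.
next_char = character at position 4 + 2 = 6 -> 'e'

Best match: offset=4, length=2 (matching 'eb' starting at position 0)
LZ77 triple: (4, 2, 'e')


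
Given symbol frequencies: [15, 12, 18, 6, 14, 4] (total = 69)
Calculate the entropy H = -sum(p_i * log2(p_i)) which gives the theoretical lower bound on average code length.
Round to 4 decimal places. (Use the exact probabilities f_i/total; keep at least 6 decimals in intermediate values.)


Per-symbol terms -p_i * log2(p_i) with p_i = f_i/69:
  p = 15/69 = 0.217391: log2(p) = -2.201634, -p*log2(p) = 0.478616
  p = 12/69 = 0.173913: log2(p) = -2.523562, -p*log2(p) = 0.438880
  p = 18/69 = 0.260870: log2(p) = -1.938599, -p*log2(p) = 0.505722
  p = 6/69 = 0.086957: log2(p) = -3.523562, -p*log2(p) = 0.306397
  p = 14/69 = 0.202899: log2(p) = -2.301170, -p*log2(p) = 0.466904
  p = 4/69 = 0.057971: log2(p) = -4.108524, -p*log2(p) = 0.238175
H = 0.478616 + 0.438880 + 0.505722 + 0.306397 + 0.466904 + 0.238175 = 2.434694

H = 2.4347 bits/symbol


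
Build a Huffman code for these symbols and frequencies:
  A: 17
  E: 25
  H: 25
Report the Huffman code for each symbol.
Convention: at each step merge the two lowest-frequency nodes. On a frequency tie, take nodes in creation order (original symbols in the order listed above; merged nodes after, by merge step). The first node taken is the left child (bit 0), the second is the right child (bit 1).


Huffman tree construction:
Step 1: Merge A(17) + E(25) = 42
Step 2: Merge H(25) + (A+E)(42) = 67
Read each symbol's code off the tree from the root (left child = 0, right child = 1).

Codes:
  A: 10 (length 2)
  E: 11 (length 2)
  H: 0 (length 1)
Average code length: 109/67 = 1.6269 bits/symbol


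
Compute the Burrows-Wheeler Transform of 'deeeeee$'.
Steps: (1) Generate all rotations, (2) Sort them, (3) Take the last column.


Rotations (sorted):
  0: $deeeeee -> last char: e
  1: deeeeee$ -> last char: $
  2: e$deeeee -> last char: e
  3: ee$deeee -> last char: e
  4: eee$deee -> last char: e
  5: eeee$dee -> last char: e
  6: eeeee$de -> last char: e
  7: eeeeee$d -> last char: d


BWT = e$eeeeed


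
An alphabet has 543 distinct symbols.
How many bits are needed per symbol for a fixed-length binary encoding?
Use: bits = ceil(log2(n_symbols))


log2(543) = 9.0848
Bracket: 2^9 = 512 < 543 <= 2^10 = 1024
So ceil(log2(543)) = 10

bits = ceil(log2(543)) = ceil(9.0848) = 10 bits


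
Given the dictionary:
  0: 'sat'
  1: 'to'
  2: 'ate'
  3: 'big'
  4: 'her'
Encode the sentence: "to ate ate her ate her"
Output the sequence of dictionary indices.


Look up each word in the dictionary:
  'to' -> 1
  'ate' -> 2
  'ate' -> 2
  'her' -> 4
  'ate' -> 2
  'her' -> 4

Encoded: [1, 2, 2, 4, 2, 4]


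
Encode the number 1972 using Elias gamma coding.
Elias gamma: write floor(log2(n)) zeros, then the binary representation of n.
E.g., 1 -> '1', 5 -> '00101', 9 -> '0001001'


num_bits = floor(log2(1972)) + 1 = 11
leading_zeros = num_bits - 1 = 10
binary(1972) = 11110110100

Elias gamma(1972) = '0000000000' + '11110110100' = 000000000011110110100 (21 bits)


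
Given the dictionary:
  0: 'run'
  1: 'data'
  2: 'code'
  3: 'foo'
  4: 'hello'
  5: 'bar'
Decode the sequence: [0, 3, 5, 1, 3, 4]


Look up each index in the dictionary:
  0 -> 'run'
  3 -> 'foo'
  5 -> 'bar'
  1 -> 'data'
  3 -> 'foo'
  4 -> 'hello'

Decoded: "run foo bar data foo hello"


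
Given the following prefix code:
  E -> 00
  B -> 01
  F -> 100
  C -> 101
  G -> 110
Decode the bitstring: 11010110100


Decoding step by step:
Bits 110 -> G
Bits 101 -> C
Bits 101 -> C
Bits 00 -> E


Decoded message: GCCE


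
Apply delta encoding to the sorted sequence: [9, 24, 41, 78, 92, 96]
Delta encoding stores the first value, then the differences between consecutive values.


First value: 9
Deltas:
  24 - 9 = 15
  41 - 24 = 17
  78 - 41 = 37
  92 - 78 = 14
  96 - 92 = 4


Delta encoded: [9, 15, 17, 37, 14, 4]


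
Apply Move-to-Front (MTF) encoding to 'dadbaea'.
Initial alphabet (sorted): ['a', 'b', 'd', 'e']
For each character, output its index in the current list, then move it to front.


MTF encoding:
'd': index 2 in ['a', 'b', 'd', 'e'] -> ['d', 'a', 'b', 'e']
'a': index 1 in ['d', 'a', 'b', 'e'] -> ['a', 'd', 'b', 'e']
'd': index 1 in ['a', 'd', 'b', 'e'] -> ['d', 'a', 'b', 'e']
'b': index 2 in ['d', 'a', 'b', 'e'] -> ['b', 'd', 'a', 'e']
'a': index 2 in ['b', 'd', 'a', 'e'] -> ['a', 'b', 'd', 'e']
'e': index 3 in ['a', 'b', 'd', 'e'] -> ['e', 'a', 'b', 'd']
'a': index 1 in ['e', 'a', 'b', 'd'] -> ['a', 'e', 'b', 'd']


Output: [2, 1, 1, 2, 2, 3, 1]


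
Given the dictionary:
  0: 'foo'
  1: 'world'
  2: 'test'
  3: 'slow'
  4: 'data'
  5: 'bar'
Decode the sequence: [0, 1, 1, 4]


Look up each index in the dictionary:
  0 -> 'foo'
  1 -> 'world'
  1 -> 'world'
  4 -> 'data'

Decoded: "foo world world data"


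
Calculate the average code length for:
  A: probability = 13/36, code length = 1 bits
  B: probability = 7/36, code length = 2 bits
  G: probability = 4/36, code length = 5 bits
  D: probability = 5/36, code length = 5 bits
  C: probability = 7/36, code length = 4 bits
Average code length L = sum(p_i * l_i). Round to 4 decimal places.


Weighted contributions p_i * l_i:
  A: (13/36) * 1 = 13/36
  B: (7/36) * 2 = 14/36
  G: (4/36) * 5 = 20/36
  D: (5/36) * 5 = 25/36
  C: (7/36) * 4 = 28/36
Sum = (13 + 14 + 20 + 25 + 28)/36 = 100/36

L = 100/36 = 2.7778 bits/symbol


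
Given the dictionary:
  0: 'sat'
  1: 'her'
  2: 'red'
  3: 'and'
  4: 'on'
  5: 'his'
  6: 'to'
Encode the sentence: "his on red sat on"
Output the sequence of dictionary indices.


Look up each word in the dictionary:
  'his' -> 5
  'on' -> 4
  'red' -> 2
  'sat' -> 0
  'on' -> 4

Encoded: [5, 4, 2, 0, 4]


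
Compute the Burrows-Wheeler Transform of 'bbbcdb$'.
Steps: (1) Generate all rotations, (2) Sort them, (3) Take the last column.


Rotations (sorted):
  0: $bbbcdb -> last char: b
  1: b$bbbcd -> last char: d
  2: bbbcdb$ -> last char: $
  3: bbcdb$b -> last char: b
  4: bcdb$bb -> last char: b
  5: cdb$bbb -> last char: b
  6: db$bbbc -> last char: c


BWT = bd$bbbc


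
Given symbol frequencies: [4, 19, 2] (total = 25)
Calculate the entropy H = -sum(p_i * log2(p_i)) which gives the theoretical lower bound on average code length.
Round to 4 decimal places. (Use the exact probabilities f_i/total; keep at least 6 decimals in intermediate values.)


Per-symbol terms -p_i * log2(p_i) with p_i = f_i/25:
  p = 4/25 = 0.160000: log2(p) = -2.643856, -p*log2(p) = 0.423017
  p = 19/25 = 0.760000: log2(p) = -0.395929, -p*log2(p) = 0.300906
  p = 2/25 = 0.080000: log2(p) = -3.643856, -p*log2(p) = 0.291508
H = 0.423017 + 0.300906 + 0.291508 = 1.015431

H = 1.0154 bits/symbol


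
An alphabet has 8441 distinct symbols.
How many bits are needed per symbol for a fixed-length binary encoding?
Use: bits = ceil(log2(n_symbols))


log2(8441) = 13.0432
Bracket: 2^13 = 8192 < 8441 <= 2^14 = 16384
So ceil(log2(8441)) = 14

bits = ceil(log2(8441)) = ceil(13.0432) = 14 bits


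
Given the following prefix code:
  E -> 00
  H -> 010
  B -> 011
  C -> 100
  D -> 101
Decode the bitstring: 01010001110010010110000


Decoding step by step:
Bits 010 -> H
Bits 100 -> C
Bits 011 -> B
Bits 100 -> C
Bits 100 -> C
Bits 101 -> D
Bits 100 -> C
Bits 00 -> E


Decoded message: HCBCCDCE


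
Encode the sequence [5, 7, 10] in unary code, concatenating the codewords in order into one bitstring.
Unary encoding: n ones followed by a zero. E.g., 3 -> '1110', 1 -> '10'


Encode each number as n ones followed by a terminating 0:
  5 -> 111110 (6 bits)
  7 -> 11111110 (8 bits)
  10 -> 11111111110 (11 bits)
Total length = 6 + 8 + 11 = 25 bits.

Unary([5, 7, 10]) = 1111101111111011111111110 (25 bits)


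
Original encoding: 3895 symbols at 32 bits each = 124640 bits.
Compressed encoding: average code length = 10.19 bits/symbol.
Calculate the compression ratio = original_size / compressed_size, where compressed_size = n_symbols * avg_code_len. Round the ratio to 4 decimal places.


original_size = n_symbols * orig_bits = 3895 * 32 = 124640 bits
compressed_size = n_symbols * avg_code_len = 3895 * 10.19 = 39690.05 bits
ratio = original_size / compressed_size = 124640 / 39690.05 = 3.1403

Compression ratio = 3.1403


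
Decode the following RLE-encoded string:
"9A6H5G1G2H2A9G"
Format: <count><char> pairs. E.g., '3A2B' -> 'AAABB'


Expanding each <count><char> pair:
  9A -> 'AAAAAAAAA'
  6H -> 'HHHHHH'
  5G -> 'GGGGG'
  1G -> 'G'
  2H -> 'HH'
  2A -> 'AA'
  9G -> 'GGGGGGGGG'

Decoded = AAAAAAAAAHHHHHHGGGGGGHHAAGGGGGGGGG


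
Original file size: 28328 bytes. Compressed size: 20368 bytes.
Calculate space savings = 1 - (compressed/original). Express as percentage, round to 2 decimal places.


ratio = compressed/original = 20368/28328 = 0.719006
savings = 1 - ratio = 1 - 0.719006 = 0.280994
as a percentage: 0.280994 * 100 = 28.1%

Space savings = 1 - 20368/28328 = 28.1%


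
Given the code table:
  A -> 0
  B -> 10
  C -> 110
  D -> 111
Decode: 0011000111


Decoding:
0 -> A
0 -> A
110 -> C
0 -> A
0 -> A
111 -> D


Result: AACAAD


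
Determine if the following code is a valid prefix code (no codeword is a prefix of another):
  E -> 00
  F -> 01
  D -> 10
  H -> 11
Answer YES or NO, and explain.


Checking each pair (does one codeword prefix another?):
  E='00' vs F='01': no prefix
  E='00' vs D='10': no prefix
  E='00' vs H='11': no prefix
  F='01' vs E='00': no prefix
  F='01' vs D='10': no prefix
  F='01' vs H='11': no prefix
  D='10' vs E='00': no prefix
  D='10' vs F='01': no prefix
  D='10' vs H='11': no prefix
  H='11' vs E='00': no prefix
  H='11' vs F='01': no prefix
  H='11' vs D='10': no prefix
No violation found over all pairs.

YES -- this is a valid prefix code. No codeword is a prefix of any other codeword.


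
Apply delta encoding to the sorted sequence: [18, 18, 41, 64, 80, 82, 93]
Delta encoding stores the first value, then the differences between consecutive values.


First value: 18
Deltas:
  18 - 18 = 0
  41 - 18 = 23
  64 - 41 = 23
  80 - 64 = 16
  82 - 80 = 2
  93 - 82 = 11


Delta encoded: [18, 0, 23, 23, 16, 2, 11]


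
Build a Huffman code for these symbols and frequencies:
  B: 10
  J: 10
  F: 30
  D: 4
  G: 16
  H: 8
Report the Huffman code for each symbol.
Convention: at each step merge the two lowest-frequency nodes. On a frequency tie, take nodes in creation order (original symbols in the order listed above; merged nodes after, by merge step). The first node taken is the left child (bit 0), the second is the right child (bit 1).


Huffman tree construction:
Step 1: Merge D(4) + H(8) = 12
Step 2: Merge B(10) + J(10) = 20
Step 3: Merge (D+H)(12) + G(16) = 28
Step 4: Merge (B+J)(20) + ((D+H)+G)(28) = 48
Step 5: Merge F(30) + ((B+J)+((D+H)+G))(48) = 78
Read each symbol's code off the tree from the root (left child = 0, right child = 1).

Codes:
  B: 100 (length 3)
  J: 101 (length 3)
  F: 0 (length 1)
  D: 1100 (length 4)
  G: 111 (length 3)
  H: 1101 (length 4)
Average code length: 186/78 = 2.3846 bits/symbol


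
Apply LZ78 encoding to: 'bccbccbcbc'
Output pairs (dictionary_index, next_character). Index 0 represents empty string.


LZ78 encoding steps:
Dictionary: {0: ''}
Step 1: w='' (idx 0), next='b' -> output (0, 'b'), add 'b' as idx 1
Step 2: w='' (idx 0), next='c' -> output (0, 'c'), add 'c' as idx 2
Step 3: w='c' (idx 2), next='b' -> output (2, 'b'), add 'cb' as idx 3
Step 4: w='c' (idx 2), next='c' -> output (2, 'c'), add 'cc' as idx 4
Step 5: w='b' (idx 1), next='c' -> output (1, 'c'), add 'bc' as idx 5
Step 6: w='bc' (idx 5), end of input -> output (5, '')


Encoded: [(0, 'b'), (0, 'c'), (2, 'b'), (2, 'c'), (1, 'c'), (5, '')]


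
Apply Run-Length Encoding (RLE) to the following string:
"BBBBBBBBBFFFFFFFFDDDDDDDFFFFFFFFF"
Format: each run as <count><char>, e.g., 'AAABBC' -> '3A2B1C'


Scanning runs left to right:
  i=0: run of 'B' x 9 -> '9B'
  i=9: run of 'F' x 8 -> '8F'
  i=17: run of 'D' x 7 -> '7D'
  i=24: run of 'F' x 9 -> '9F'

RLE = 9B8F7D9F


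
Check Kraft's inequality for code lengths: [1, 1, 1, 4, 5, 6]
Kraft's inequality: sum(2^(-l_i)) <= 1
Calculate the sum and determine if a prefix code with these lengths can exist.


Sum = 2^(-1) + 2^(-1) + 2^(-1) + 2^(-4) + 2^(-5) + 2^(-6)
    = 0.5 + 0.5 + 0.5 + 0.0625 + 0.03125 + 0.015625
    = 103/64 = 1.609375
Since 1.609375 > 1, Kraft's inequality is NOT satisfied.
A prefix code with these lengths CANNOT exist.

Kraft sum = 1.609375. Not satisfied.


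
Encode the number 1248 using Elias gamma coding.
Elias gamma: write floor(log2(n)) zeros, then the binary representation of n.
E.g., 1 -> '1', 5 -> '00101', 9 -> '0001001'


num_bits = floor(log2(1248)) + 1 = 11
leading_zeros = num_bits - 1 = 10
binary(1248) = 10011100000

Elias gamma(1248) = '0000000000' + '10011100000' = 000000000010011100000 (21 bits)


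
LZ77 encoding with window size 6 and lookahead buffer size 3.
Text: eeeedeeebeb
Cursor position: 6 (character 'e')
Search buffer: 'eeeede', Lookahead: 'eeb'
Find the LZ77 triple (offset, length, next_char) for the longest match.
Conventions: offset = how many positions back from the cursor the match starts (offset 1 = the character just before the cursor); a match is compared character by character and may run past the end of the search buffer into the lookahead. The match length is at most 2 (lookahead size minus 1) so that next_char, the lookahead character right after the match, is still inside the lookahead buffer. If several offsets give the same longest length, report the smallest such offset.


Try each offset into the search buffer:
  offset=1 (pos 5, char 'e'): match length 2
  offset=2 (pos 4, char 'd'): match length 0
  offset=3 (pos 3, char 'e'): match length 1
  offset=4 (pos 2, char 'e'): match length 2
  offset=5 (pos 1, char 'e'): match length 2
  offset=6 (pos 0, char 'e'): match length 2
Longest match has length 2, found at offsets 1, 4, 5, 6; take the smallest, offset 1.
next_char = character at position 6 + 2 = 8 -> 'b'

Best match: offset=1, length=2 (matching 'ee' starting at position 5)
LZ77 triple: (1, 2, 'b')


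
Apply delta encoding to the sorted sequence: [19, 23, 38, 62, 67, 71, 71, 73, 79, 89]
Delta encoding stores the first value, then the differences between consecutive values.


First value: 19
Deltas:
  23 - 19 = 4
  38 - 23 = 15
  62 - 38 = 24
  67 - 62 = 5
  71 - 67 = 4
  71 - 71 = 0
  73 - 71 = 2
  79 - 73 = 6
  89 - 79 = 10


Delta encoded: [19, 4, 15, 24, 5, 4, 0, 2, 6, 10]


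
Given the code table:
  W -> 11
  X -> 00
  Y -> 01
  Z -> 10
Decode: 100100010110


Decoding:
10 -> Z
01 -> Y
00 -> X
01 -> Y
01 -> Y
10 -> Z


Result: ZYXYYZ


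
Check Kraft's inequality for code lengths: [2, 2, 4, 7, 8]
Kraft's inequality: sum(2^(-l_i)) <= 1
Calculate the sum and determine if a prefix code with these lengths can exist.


Sum = 2^(-2) + 2^(-2) + 2^(-4) + 2^(-7) + 2^(-8)
    = 0.25 + 0.25 + 0.0625 + 0.0078125 + 0.00390625
    = 147/256 = 0.57421875
Since 0.57421875 <= 1, Kraft's inequality IS satisfied.
A prefix code with these lengths CAN exist.

Kraft sum = 0.57421875. Satisfied.


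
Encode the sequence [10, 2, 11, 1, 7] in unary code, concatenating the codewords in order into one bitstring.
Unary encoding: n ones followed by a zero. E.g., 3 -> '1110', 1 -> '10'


Encode each number as n ones followed by a terminating 0:
  10 -> 11111111110 (11 bits)
  2 -> 110 (3 bits)
  11 -> 111111111110 (12 bits)
  1 -> 10 (2 bits)
  7 -> 11111110 (8 bits)
Total length = 11 + 3 + 12 + 2 + 8 = 36 bits.

Unary([10, 2, 11, 1, 7]) = 111111111101101111111111101011111110 (36 bits)


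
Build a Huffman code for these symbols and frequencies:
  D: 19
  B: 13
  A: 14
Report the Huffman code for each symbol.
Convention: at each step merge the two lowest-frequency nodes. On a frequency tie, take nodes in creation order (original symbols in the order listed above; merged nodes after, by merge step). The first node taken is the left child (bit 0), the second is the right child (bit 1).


Huffman tree construction:
Step 1: Merge B(13) + A(14) = 27
Step 2: Merge D(19) + (B+A)(27) = 46
Read each symbol's code off the tree from the root (left child = 0, right child = 1).

Codes:
  D: 0 (length 1)
  B: 10 (length 2)
  A: 11 (length 2)
Average code length: 73/46 = 1.5870 bits/symbol


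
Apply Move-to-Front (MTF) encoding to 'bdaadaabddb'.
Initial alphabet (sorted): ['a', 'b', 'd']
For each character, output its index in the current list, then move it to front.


MTF encoding:
'b': index 1 in ['a', 'b', 'd'] -> ['b', 'a', 'd']
'd': index 2 in ['b', 'a', 'd'] -> ['d', 'b', 'a']
'a': index 2 in ['d', 'b', 'a'] -> ['a', 'd', 'b']
'a': index 0 in ['a', 'd', 'b'] -> ['a', 'd', 'b']
'd': index 1 in ['a', 'd', 'b'] -> ['d', 'a', 'b']
'a': index 1 in ['d', 'a', 'b'] -> ['a', 'd', 'b']
'a': index 0 in ['a', 'd', 'b'] -> ['a', 'd', 'b']
'b': index 2 in ['a', 'd', 'b'] -> ['b', 'a', 'd']
'd': index 2 in ['b', 'a', 'd'] -> ['d', 'b', 'a']
'd': index 0 in ['d', 'b', 'a'] -> ['d', 'b', 'a']
'b': index 1 in ['d', 'b', 'a'] -> ['b', 'd', 'a']


Output: [1, 2, 2, 0, 1, 1, 0, 2, 2, 0, 1]


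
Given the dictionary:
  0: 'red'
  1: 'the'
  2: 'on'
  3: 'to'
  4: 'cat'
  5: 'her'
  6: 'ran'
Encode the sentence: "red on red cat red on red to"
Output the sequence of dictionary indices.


Look up each word in the dictionary:
  'red' -> 0
  'on' -> 2
  'red' -> 0
  'cat' -> 4
  'red' -> 0
  'on' -> 2
  'red' -> 0
  'to' -> 3

Encoded: [0, 2, 0, 4, 0, 2, 0, 3]


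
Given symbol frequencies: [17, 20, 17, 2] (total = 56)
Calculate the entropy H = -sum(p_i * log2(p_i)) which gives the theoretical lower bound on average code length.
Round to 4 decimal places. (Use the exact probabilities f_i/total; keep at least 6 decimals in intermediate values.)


Per-symbol terms -p_i * log2(p_i) with p_i = f_i/56:
  p = 17/56 = 0.303571: log2(p) = -1.719892, -p*log2(p) = 0.522110
  p = 20/56 = 0.357143: log2(p) = -1.485427, -p*log2(p) = 0.530510
  p = 17/56 = 0.303571: log2(p) = -1.719892, -p*log2(p) = 0.522110
  p = 2/56 = 0.035714: log2(p) = -4.807355, -p*log2(p) = 0.171691
H = 0.522110 + 0.530510 + 0.522110 + 0.171691 = 1.746421

H = 1.7464 bits/symbol


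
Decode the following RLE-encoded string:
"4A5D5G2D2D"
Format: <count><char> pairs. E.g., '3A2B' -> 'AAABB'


Expanding each <count><char> pair:
  4A -> 'AAAA'
  5D -> 'DDDDD'
  5G -> 'GGGGG'
  2D -> 'DD'
  2D -> 'DD'

Decoded = AAAADDDDDGGGGGDDDD


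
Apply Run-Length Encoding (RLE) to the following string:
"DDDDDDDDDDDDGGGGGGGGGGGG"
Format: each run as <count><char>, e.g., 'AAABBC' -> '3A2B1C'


Scanning runs left to right:
  i=0: run of 'D' x 12 -> '12D'
  i=12: run of 'G' x 12 -> '12G'

RLE = 12D12G


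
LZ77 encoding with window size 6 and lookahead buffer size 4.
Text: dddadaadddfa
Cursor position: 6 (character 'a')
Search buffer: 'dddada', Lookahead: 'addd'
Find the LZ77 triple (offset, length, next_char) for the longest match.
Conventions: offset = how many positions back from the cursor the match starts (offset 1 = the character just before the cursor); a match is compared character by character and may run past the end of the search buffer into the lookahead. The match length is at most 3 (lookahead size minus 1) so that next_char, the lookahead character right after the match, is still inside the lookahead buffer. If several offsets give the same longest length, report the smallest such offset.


Try each offset into the search buffer:
  offset=1 (pos 5, char 'a'): match length 1
  offset=2 (pos 4, char 'd'): match length 0
  offset=3 (pos 3, char 'a'): match length 2
  offset=4 (pos 2, char 'd'): match length 0
  offset=5 (pos 1, char 'd'): match length 0
  offset=6 (pos 0, char 'd'): match length 0
Longest match has length 2 at offset 3.
next_char = character at position 6 + 2 = 8 -> 'd'

Best match: offset=3, length=2 (matching 'ad' starting at position 3)
LZ77 triple: (3, 2, 'd')


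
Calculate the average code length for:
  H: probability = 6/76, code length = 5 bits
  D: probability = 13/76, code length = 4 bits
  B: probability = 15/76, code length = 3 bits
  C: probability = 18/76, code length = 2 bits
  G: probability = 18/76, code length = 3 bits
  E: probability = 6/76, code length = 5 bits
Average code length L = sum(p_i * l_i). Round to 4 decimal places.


Weighted contributions p_i * l_i:
  H: (6/76) * 5 = 30/76
  D: (13/76) * 4 = 52/76
  B: (15/76) * 3 = 45/76
  C: (18/76) * 2 = 36/76
  G: (18/76) * 3 = 54/76
  E: (6/76) * 5 = 30/76
Sum = (30 + 52 + 45 + 36 + 54 + 30)/76 = 247/76

L = 247/76 = 3.2500 bits/symbol


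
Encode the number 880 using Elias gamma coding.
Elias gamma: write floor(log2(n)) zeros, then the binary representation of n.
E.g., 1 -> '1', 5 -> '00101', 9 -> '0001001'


num_bits = floor(log2(880)) + 1 = 10
leading_zeros = num_bits - 1 = 9
binary(880) = 1101110000

Elias gamma(880) = '000000000' + '1101110000' = 0000000001101110000 (19 bits)


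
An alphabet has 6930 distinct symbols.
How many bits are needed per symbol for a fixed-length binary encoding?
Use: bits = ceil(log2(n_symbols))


log2(6930) = 12.7586
Bracket: 2^12 = 4096 < 6930 <= 2^13 = 8192
So ceil(log2(6930)) = 13

bits = ceil(log2(6930)) = ceil(12.7586) = 13 bits


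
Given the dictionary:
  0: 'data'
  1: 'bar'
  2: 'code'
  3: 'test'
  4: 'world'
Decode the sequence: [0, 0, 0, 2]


Look up each index in the dictionary:
  0 -> 'data'
  0 -> 'data'
  0 -> 'data'
  2 -> 'code'

Decoded: "data data data code"


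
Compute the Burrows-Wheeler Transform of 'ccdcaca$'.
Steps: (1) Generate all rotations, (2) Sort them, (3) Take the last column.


Rotations (sorted):
  0: $ccdcaca -> last char: a
  1: a$ccdcac -> last char: c
  2: aca$ccdc -> last char: c
  3: ca$ccdca -> last char: a
  4: caca$ccd -> last char: d
  5: ccdcaca$ -> last char: $
  6: cdcaca$c -> last char: c
  7: dcaca$cc -> last char: c


BWT = accad$cc


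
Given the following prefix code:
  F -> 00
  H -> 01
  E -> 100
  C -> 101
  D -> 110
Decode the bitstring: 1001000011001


Decoding step by step:
Bits 100 -> E
Bits 100 -> E
Bits 00 -> F
Bits 110 -> D
Bits 01 -> H


Decoded message: EEFDH


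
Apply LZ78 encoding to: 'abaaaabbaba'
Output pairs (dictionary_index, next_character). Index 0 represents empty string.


LZ78 encoding steps:
Dictionary: {0: ''}
Step 1: w='' (idx 0), next='a' -> output (0, 'a'), add 'a' as idx 1
Step 2: w='' (idx 0), next='b' -> output (0, 'b'), add 'b' as idx 2
Step 3: w='a' (idx 1), next='a' -> output (1, 'a'), add 'aa' as idx 3
Step 4: w='aa' (idx 3), next='b' -> output (3, 'b'), add 'aab' as idx 4
Step 5: w='b' (idx 2), next='a' -> output (2, 'a'), add 'ba' as idx 5
Step 6: w='ba' (idx 5), end of input -> output (5, '')


Encoded: [(0, 'a'), (0, 'b'), (1, 'a'), (3, 'b'), (2, 'a'), (5, '')]


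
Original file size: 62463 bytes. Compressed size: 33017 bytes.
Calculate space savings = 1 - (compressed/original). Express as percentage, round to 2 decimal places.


ratio = compressed/original = 33017/62463 = 0.528585
savings = 1 - ratio = 1 - 0.528585 = 0.471415
as a percentage: 0.471415 * 100 = 47.14%

Space savings = 1 - 33017/62463 = 47.14%


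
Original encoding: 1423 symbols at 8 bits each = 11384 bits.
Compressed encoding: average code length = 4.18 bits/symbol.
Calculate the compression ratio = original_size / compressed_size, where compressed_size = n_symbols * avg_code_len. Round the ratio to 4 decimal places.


original_size = n_symbols * orig_bits = 1423 * 8 = 11384 bits
compressed_size = n_symbols * avg_code_len = 1423 * 4.18 = 5948.14 bits
ratio = original_size / compressed_size = 11384 / 5948.14 = 1.9139

Compression ratio = 1.9139


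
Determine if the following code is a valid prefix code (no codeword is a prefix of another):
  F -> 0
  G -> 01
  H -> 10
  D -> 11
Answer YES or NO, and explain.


Checking each pair (does one codeword prefix another?):
  F='0' vs G='01': prefix -- VIOLATION

NO -- this is NOT a valid prefix code. F (0) is a prefix of G (01).


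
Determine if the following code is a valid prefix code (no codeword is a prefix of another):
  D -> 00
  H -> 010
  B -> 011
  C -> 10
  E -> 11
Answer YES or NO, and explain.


Checking each pair (does one codeword prefix another?):
  D='00' vs H='010': no prefix
  D='00' vs B='011': no prefix
  D='00' vs C='10': no prefix
  D='00' vs E='11': no prefix
  H='010' vs D='00': no prefix
  H='010' vs B='011': no prefix
  H='010' vs C='10': no prefix
  H='010' vs E='11': no prefix
  B='011' vs D='00': no prefix
  B='011' vs H='010': no prefix
  B='011' vs C='10': no prefix
  B='011' vs E='11': no prefix
  C='10' vs D='00': no prefix
  C='10' vs H='010': no prefix
  C='10' vs B='011': no prefix
  C='10' vs E='11': no prefix
  E='11' vs D='00': no prefix
  E='11' vs H='010': no prefix
  E='11' vs B='011': no prefix
  E='11' vs C='10': no prefix
No violation found over all pairs.

YES -- this is a valid prefix code. No codeword is a prefix of any other codeword.


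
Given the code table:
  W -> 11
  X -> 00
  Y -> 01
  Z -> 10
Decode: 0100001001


Decoding:
01 -> Y
00 -> X
00 -> X
10 -> Z
01 -> Y


Result: YXXZY


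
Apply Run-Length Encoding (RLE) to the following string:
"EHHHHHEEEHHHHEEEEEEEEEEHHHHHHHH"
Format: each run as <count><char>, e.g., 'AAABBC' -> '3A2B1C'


Scanning runs left to right:
  i=0: run of 'E' x 1 -> '1E'
  i=1: run of 'H' x 5 -> '5H'
  i=6: run of 'E' x 3 -> '3E'
  i=9: run of 'H' x 4 -> '4H'
  i=13: run of 'E' x 10 -> '10E'
  i=23: run of 'H' x 8 -> '8H'

RLE = 1E5H3E4H10E8H


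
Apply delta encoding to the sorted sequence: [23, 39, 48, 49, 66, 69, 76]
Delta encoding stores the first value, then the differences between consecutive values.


First value: 23
Deltas:
  39 - 23 = 16
  48 - 39 = 9
  49 - 48 = 1
  66 - 49 = 17
  69 - 66 = 3
  76 - 69 = 7


Delta encoded: [23, 16, 9, 1, 17, 3, 7]
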